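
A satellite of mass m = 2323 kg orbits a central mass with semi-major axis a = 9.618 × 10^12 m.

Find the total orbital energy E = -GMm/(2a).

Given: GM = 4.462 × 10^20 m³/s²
a = 9.618 × 10^12 m
GM = 4.462 × 10^20 m³/s²
2a = 1.9236 × 10^13 m
GMm = 4.462 × 10^20 × 2323 = 1.03652 × 10^24 m³·kg/s²
E = −GMm/(2a) = -5.38845 × 10^10 J ≈ -53.88 GJ

Final answer: -53.88 GJ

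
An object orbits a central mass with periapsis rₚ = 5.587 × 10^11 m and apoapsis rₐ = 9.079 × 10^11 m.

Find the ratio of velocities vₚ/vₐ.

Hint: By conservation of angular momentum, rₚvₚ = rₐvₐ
rₚ = 5.587 × 10^11 m
rₐ = 9.079 × 10^11 m
rₚvₚ = rₐvₐ  ⇒  vₚ/vₐ = rₐ/rₚ
vₚ/vₐ = (9.079 × 10^11) / (5.587 × 10^11) = 1.62502

Final answer: vₚ/vₐ = 1.625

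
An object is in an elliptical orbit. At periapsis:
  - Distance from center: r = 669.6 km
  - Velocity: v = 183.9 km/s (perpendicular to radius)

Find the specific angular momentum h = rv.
r = 669.6 km = 669600 m
v = 183.9 km/s = 183900 m/s
h = rv = 669600 × 183900 = 1.23139 × 10^11 m²/s ≈ 1.231 × 10^11 m²/s

Final answer: h = 1.231 × 10^11 m²/s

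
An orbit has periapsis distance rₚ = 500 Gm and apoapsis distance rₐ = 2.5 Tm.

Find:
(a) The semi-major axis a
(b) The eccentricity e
rₚ = 500 Gm = 5 × 10^11 m
rₐ = 2.5 Tm = 2.5 × 10^12 m
(a) a = (rₚ + rₐ)/2 = 1.5 × 10^12 m ≈ 1.5 Tm
(b) e = (rₐ − rₚ)/(rₐ + rₚ) = (2 × 10^12) / (3 × 10^12) = 0.666667

Final answer:
(a) a = 1.5 Tm
(b) e = 0.6667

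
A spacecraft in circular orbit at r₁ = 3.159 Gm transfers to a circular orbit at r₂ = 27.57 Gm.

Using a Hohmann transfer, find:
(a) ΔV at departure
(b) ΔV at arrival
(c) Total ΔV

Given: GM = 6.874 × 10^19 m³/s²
r₁ = 3.159 Gm = 3.159 × 10^9 m
r₂ = 27.57 Gm = 2.757 × 10^10 m
GM = 6.874 × 10^19 m³/s²
Transfer ellipse: a_t = (r₁ + r₂)/2 = 1.53645 × 10^10 m
Circular speed at r₁: v₁ = √(GM/r₁) = 147513 m/s
Transfer speed at r₁ (periapsis): v₁ₜ = √(GM(2/r₁ − 1/a_t)) = 197601 m/s
(a) ΔV₁ = v₁ₜ − v₁ = 50088.1 m/s ≈ 50.09 km/s
Circular speed at r₂: v₂ = √(GM/r₂) = 49932.9 m/s
Transfer speed at r₂ (apoapsis): v₂ₜ = √(GM(2/r₂ − 1/a_t)) = 22641.3 m/s
(b) ΔV₂ = v₂ − v₂ₜ = 27291.5 m/s ≈ 27.29 km/s
(c) ΔV_total = ΔV₁ + ΔV₂ = 77379.6 m/s ≈ 77.38 km/s

Final answer:
(a) ΔV₁ = 50.09 km/s
(b) ΔV₂ = 27.29 km/s
(c) ΔV_total = 77.38 km/s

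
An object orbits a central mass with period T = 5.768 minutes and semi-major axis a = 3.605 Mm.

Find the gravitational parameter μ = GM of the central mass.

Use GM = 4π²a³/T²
T = 5.768 minutes = 346.08 s
a = 3.605 Mm = 3.605 × 10^6 m
a³ = 4.68507 × 10^19 m³
T² = 119771 s²
GM = 4π² × (4.68507 × 10^19) / 119771 = 1.54427 × 10^16 m³/s²
GM ≈ 1.544 × 10^16 m³/s²

Final answer: GM = 1.544 × 10^16 m³/s²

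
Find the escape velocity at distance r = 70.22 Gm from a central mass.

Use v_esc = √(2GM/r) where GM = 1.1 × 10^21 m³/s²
r = 70.22 Gm = 7.022 × 10^10 m
GM = 1.1 × 10^21 m³/s²
2GM/r = 2 × (1.1 × 10^21) / (7.022 × 10^10) = 3.13301 × 10^10 m²/s²
v_esc = √(2GM/r) = 177003 m/s ≈ 177 km/s

Final answer: 177 km/s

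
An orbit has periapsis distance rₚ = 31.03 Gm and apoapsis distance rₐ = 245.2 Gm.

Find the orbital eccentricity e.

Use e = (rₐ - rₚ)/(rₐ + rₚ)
rₚ = 31.03 Gm = 3.103 × 10^10 m
rₐ = 245.2 Gm = 2.452 × 10^11 m
rₐ − rₚ = 2.1417 × 10^11 m
rₐ + rₚ = 2.7623 × 10^11 m
e = (rₐ − rₚ)/(rₐ + rₚ) = 0.775332

Final answer: e = 0.7753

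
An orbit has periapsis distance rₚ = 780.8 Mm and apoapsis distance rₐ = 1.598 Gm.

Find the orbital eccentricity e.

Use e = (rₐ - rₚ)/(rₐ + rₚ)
rₚ = 780.8 Mm = 7.808 × 10^8 m
rₐ = 1.598 Gm = 1.598 × 10^9 m
rₐ − rₚ = 8.172 × 10^8 m
rₐ + rₚ = 2.3788 × 10^9 m
e = (rₐ − rₚ)/(rₐ + rₚ) = 0.343535

Final answer: e = 0.3435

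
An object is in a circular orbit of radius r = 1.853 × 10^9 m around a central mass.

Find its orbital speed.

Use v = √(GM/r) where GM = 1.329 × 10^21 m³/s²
r = 1.853 × 10^9 m
GM = 1.329 × 10^21 m³/s²
GM/r = (1.329 × 10^21) / (1.853 × 10^9) = 7.17215 × 10^11 m²/s²
v = √(GM/r) = 846886 m/s ≈ 846.9 km/s

Final answer: 846.9 km/s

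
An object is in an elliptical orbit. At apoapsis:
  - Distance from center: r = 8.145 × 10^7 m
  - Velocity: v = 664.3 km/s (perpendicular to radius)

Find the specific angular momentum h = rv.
r = 8.145 × 10^7 m
v = 664.3 km/s = 664300 m/s
h = rv = 8.145 × 10^7 × 664300 = 5.41072 × 10^13 m²/s ≈ 5.411 × 10^13 m²/s

Final answer: h = 5.411 × 10^13 m²/s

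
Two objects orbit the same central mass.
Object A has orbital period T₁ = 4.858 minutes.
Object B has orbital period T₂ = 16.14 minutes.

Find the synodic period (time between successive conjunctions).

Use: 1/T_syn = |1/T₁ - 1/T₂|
T₁ = 4.858 minutes = 291.48 s
T₂ = 16.14 minutes = 968.4 s
1/T₁ = 0.00343077 s⁻¹
1/T₂ = 0.00103263 s⁻¹
|1/T₁ − 1/T₂| = 0.00239814 s⁻¹
T_syn = 1 / |1/T₁ − 1/T₂| = 416.991 s ≈ 6.95 minutes

Final answer: T_syn = 6.95 minutes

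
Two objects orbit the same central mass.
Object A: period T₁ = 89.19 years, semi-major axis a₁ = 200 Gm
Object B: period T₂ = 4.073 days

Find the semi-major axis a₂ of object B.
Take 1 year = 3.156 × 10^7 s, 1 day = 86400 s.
T₁ = 89.19 years = 2.81484 × 10^9 s
T₂ = 4.073 days = 351907 s
a₁ = 200 Gm = 2 × 10^11 m
Kepler's third law: (T₂/T₁)² = (a₂/a₁)³  ⇒  a₂ = a₁ (T₂/T₁)^(2/3)
T₂/T₁ = 0.000125019
(T₂/T₁)^(2/3) = 0.00250025
a₂ = 2 × 10^11 m × 0.00250025 = 5.0005 × 10^8 m ≈ 500 Mm

Final answer: a₂ = 500 Mm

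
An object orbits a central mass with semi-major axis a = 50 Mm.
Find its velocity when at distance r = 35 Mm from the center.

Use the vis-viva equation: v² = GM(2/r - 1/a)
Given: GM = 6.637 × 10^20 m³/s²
a = 50 Mm = 5 × 10^7 m
r = 35 Mm = 3.5 × 10^7 m
GM = 6.637 × 10^20 m³/s²
2/r − 1/a = 5.71429 × 10^-8 − 2 × 10^-8 = 3.71429 × 10^-8 m⁻¹
v² = GM (2/r − 1/a) = 2.46517 × 10^13 m²/s²
v = 4.96505 × 10^6 m/s ≈ 4965 km/s

Final answer: 4965 km/s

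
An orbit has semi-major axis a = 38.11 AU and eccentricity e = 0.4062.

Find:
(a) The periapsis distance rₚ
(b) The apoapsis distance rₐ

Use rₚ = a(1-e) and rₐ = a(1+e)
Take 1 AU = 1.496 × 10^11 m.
a = 38.11 AU = 5.70126 × 10^12 m
e = 0.4062:  1 − e = 0.5938,  1 + e = 1.4062
(a) rₚ = a(1 − e) = 5.70126 × 10^12 m × 0.5938 = 3.38541 × 10^12 m ≈ 22.63 AU
(b) rₐ = a(1 + e) = 5.70126 × 10^12 m × 1.4062 = 8.01711 × 10^12 m ≈ 53.59 AU

Final answer:
(a) rₚ = 22.63 AU
(b) rₐ = 53.59 AU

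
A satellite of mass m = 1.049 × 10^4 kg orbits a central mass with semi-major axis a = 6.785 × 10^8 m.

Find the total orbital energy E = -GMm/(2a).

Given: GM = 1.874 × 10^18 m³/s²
a = 6.785 × 10^8 m
GM = 1.874 × 10^18 m³/s²
2a = 1.357 × 10^9 m
GMm = 1.874 × 10^18 × 10490 = 1.96583 × 10^22 m³·kg/s²
E = −GMm/(2a) = -1.44866 × 10^13 J ≈ -14.49 TJ

Final answer: -14.49 TJ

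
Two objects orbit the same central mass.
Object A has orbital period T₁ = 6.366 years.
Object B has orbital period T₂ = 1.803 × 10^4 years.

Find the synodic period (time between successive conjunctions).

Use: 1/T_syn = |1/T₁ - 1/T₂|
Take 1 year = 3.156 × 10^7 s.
T₁ = 6.366 years = 2.00911 × 10^8 s
T₂ = 1.803 × 10^4 years = 5.69027 × 10^11 s
1/T₁ = 4.97733 × 10^-9 s⁻¹
1/T₂ = 1.75739 × 10^-12 s⁻¹
|1/T₁ − 1/T₂| = 4.97557 × 10^-9 s⁻¹
T_syn = 1 / |1/T₁ − 1/T₂| = 2.00982 × 10^8 s ≈ 6.368 years

Final answer: T_syn = 6.368 years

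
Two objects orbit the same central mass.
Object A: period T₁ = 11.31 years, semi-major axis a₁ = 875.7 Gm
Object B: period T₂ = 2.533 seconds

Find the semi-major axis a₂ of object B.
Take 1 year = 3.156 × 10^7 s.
T₁ = 11.31 years = 3.56944 × 10^8 s
T₂ = 2.533 seconds
a₁ = 875.7 Gm = 8.757 × 10^11 m
Kepler's third law: (T₂/T₁)² = (a₂/a₁)³  ⇒  a₂ = a₁ (T₂/T₁)^(2/3)
T₂/T₁ = 7.09636 × 10^-9
(T₂/T₁)^(2/3) = 3.69281 × 10^-6
a₂ = 8.757 × 10^11 m × 3.69281 × 10^-6 = 3.23379 × 10^6 m ≈ 3.234 Mm

Final answer: a₂ = 3.234 Mm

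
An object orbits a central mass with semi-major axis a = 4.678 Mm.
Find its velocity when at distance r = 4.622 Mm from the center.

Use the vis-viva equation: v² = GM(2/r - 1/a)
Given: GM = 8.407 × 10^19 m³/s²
a = 4.678 Mm = 4.678 × 10^6 m
r = 4.622 Mm = 4.622 × 10^6 m
GM = 8.407 × 10^19 m³/s²
2/r − 1/a = 4.32713 × 10^-7 − 2.13767 × 10^-7 = 2.18947 × 10^-7 m⁻¹
v² = GM (2/r − 1/a) = 1.84068 × 10^13 m²/s²
v = 4.29032 × 10^6 m/s ≈ 4290 km/s

Final answer: 4290 km/s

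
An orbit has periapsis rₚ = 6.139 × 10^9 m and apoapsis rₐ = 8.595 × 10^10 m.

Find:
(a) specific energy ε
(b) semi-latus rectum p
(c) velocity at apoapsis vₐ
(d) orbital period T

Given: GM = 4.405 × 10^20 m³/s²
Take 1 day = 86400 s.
rₚ = 6.139 × 10^9 m
rₐ = 8.595 × 10^10 m
GM = 4.405 × 10^20 m³/s²
a = (rₚ + rₐ)/2 = 4.60445 × 10^10 m
e = (rₐ − rₚ)/(rₐ + rₚ) = (7.9811 × 10^10) / (9.2089 × 10^10) = 0.866672
(a) 2a = 9.2089 × 10^10 m;  ε = −GM/(2a) = -4.78342 × 10^9 J/kg ≈ -4.783 GJ/kg
(b) 1 − e² = 0.248879;  p = a(1 − e²) = 4.60445 × 10^10 × 0.248879 = 1.14595 × 10^10 m ≈ 1.146 × 10^10 m
(c) vₐ² = GM (2/rₐ − 1/a) = 4.405 × 10^20 × (2.32693 × 10^-11 − 2.17181 × 10^-11) = 6.83313 × 10^8 m²/s²;  vₐ = 26140.3 m/s ≈ 26.14 km/s
(d) a³ = 9.76188 × 10^31 m³;  T = 2π √(a³/GM) = 2π × 470754 s = 2.95783 × 10^6 s ≈ 34.23 days

Final answer:
(a) specific energy ε = -4.783 GJ/kg
(b) semi-latus rectum p = 1.146 × 10^10 m
(c) velocity at apoapsis vₐ = 26.14 km/s
(d) orbital period T = 34.23 days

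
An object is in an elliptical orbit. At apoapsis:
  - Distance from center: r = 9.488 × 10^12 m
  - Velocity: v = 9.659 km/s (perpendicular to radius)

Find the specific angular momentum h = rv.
r = 9.488 × 10^12 m
v = 9.659 km/s = 9659 m/s
h = rv = 9.488 × 10^12 × 9659 = 9.16446 × 10^16 m²/s ≈ 9.164 × 10^16 m²/s

Final answer: h = 9.164 × 10^16 m²/s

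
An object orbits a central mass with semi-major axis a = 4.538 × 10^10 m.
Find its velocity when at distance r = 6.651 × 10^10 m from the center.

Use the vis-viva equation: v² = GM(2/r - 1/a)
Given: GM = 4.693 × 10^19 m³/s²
a = 4.538 × 10^10 m
r = 6.651 × 10^10 m
GM = 4.693 × 10^19 m³/s²
2/r − 1/a = 3.00707 × 10^-11 − 2.20361 × 10^-11 = 8.03453 × 10^-12 m⁻¹
v² = GM (2/r − 1/a) = 3.7706 × 10^8 m²/s²
v = 19418 m/s ≈ 19.42 km/s

Final answer: 19.42 km/s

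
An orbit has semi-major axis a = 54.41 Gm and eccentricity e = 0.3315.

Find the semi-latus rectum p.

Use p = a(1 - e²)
a = 54.41 Gm = 5.441 × 10^10 m
e = 0.3315,  e² = 0.109892,  1 − e² = 0.890108
p = a(1 − e²) = 5.441 × 10^10 m × 0.890108 = 4.84308 × 10^10 m ≈ 48.43 Gm

Final answer: p = 48.43 Gm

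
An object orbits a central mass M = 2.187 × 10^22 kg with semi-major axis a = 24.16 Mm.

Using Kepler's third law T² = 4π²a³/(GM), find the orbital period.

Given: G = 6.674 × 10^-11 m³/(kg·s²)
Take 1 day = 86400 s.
M = 2.187 × 10^22 kg
GM = G × M = 6.674 × 10^-11 × 2.187 × 10^22 = 1.4596 × 10^12 m³/s²
a = 24.16 Mm = 2.416 × 10^7 m
a³ = 1.41023 × 10^22 m³
T = 2π √(a³/GM) = 2π √((1.41023 × 10^22) / (1.4596 × 10^12)) = 2π × 98294.2 s
T = 617601 s ≈ 7.148 days

Final answer: 7.148 days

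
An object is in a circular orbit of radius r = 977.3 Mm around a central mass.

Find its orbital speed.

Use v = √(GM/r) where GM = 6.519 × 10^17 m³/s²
r = 977.3 Mm = 9.773 × 10^8 m
GM = 6.519 × 10^17 m³/s²
GM/r = (6.519 × 10^17) / (9.773 × 10^8) = 6.67042 × 10^8 m²/s²
v = √(GM/r) = 25827.2 m/s ≈ 25.83 km/s

Final answer: 25.83 km/s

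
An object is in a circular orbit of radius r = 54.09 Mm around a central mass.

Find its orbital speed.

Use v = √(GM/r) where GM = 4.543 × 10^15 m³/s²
r = 54.09 Mm = 5.409 × 10^7 m
GM = 4.543 × 10^15 m³/s²
GM/r = (4.543 × 10^15) / (5.409 × 10^7) = 8.39896 × 10^7 m²/s²
v = √(GM/r) = 9164.59 m/s ≈ 9.165 km/s

Final answer: 9.165 km/s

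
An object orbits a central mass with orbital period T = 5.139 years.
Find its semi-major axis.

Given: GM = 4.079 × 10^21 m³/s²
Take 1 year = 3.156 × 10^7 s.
T = 5.139 years = 1.62187 × 10^8 s
GM = 4.079 × 10^21 m³/s²
Kepler's third law: a³ = GM T² / (4π²)
T² = 2.63046 × 10^16 s²
a³ = (4.079 × 10^21) × (2.63046 × 10^16) / (4π²) = 2.71785 × 10^36 m³
a = (a³)^(1/3) = 1.39554 × 10^12 m ≈ 1.396 × 10^12 m

Final answer: 1.396 × 10^12 m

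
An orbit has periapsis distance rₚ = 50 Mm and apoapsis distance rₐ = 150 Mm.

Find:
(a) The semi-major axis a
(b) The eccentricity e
rₚ = 50 Mm = 5 × 10^7 m
rₐ = 150 Mm = 1.5 × 10^8 m
(a) a = (rₚ + rₐ)/2 = 1 × 10^8 m ≈ 100 Mm
(b) e = (rₐ − rₚ)/(rₐ + rₚ) = (1 × 10^8) / (2 × 10^8) = 0.5

Final answer:
(a) a = 100 Mm
(b) e = 0.5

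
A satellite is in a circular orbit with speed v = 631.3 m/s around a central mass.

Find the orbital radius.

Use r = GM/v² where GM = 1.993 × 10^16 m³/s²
v = 631.3 m/s
GM = 1.993 × 10^16 m³/s²
v² = 398540 m²/s²
r = GM/v² = (1.993 × 10^16) / 398540 = 5.00076 × 10^10 m ≈ 50.01 Gm

Final answer: 50.01 Gm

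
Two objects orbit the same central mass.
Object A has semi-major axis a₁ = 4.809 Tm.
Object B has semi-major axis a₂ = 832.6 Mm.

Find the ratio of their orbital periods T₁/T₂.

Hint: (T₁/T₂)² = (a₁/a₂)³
a₁ = 4.809 Tm = 4.809 × 10^12 m
a₂ = 832.6 Mm = 8.326 × 10^8 m
a₁/a₂ = 5775.88
T₁/T₂ = (a₁/a₂)^(3/2) = (5775.88)^1.5 = 438963

Final answer: T₁/T₂ = 4.39 × 10^5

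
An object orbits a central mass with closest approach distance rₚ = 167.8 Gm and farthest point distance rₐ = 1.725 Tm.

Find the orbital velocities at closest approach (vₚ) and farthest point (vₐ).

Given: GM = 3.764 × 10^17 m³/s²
rₚ = 167.8 Gm = 1.678 × 10^11 m
rₐ = 1.725 Tm = 1.725 × 10^12 m
GM = 3.764 × 10^17 m³/s²
a = (rₚ + rₐ)/2 = 9.464 × 10^11 m
Vis-viva: v² = GM (2/r − 1/a)
vₚ² = 3.764 × 10^17 × (1.1919 × 10^-11 − 1.05664 × 10^-12) = 4.08858 × 10^6 m²/s²
vₚ = 2022.02 m/s ≈ 2.022 km/s
vₐ² = 3.764 × 10^17 × (1.15942 × 10^-12 − 1.05664 × 10^-12) = 38688.1 m²/s²
vₐ = 196.693 m/s ≈ 196.7 m/s

Final answer: vₚ = 2.022 km/s, vₐ = 196.7 m/s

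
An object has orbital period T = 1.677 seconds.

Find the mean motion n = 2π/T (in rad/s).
T = 1.677 seconds
n = 2π / 1.677 s = 3.74668 rad/s ≈ 3.747 rad/s

Final answer: n = 3.747 rad/s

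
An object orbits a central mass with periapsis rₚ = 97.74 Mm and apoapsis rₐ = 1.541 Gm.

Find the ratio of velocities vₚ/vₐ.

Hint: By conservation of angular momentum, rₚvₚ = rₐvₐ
rₚ = 97.74 Mm = 9.774 × 10^7 m
rₐ = 1.541 Gm = 1.541 × 10^9 m
rₚvₚ = rₐvₐ  ⇒  vₚ/vₐ = rₐ/rₚ
vₚ/vₐ = (1.541 × 10^9) / (9.774 × 10^7) = 15.7663

Final answer: vₚ/vₐ = 15.77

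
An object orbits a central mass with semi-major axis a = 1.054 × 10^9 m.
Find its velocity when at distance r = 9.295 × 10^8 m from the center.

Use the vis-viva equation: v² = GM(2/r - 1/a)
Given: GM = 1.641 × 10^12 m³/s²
a = 1.054 × 10^9 m
r = 9.295 × 10^8 m
GM = 1.641 × 10^12 m³/s²
2/r − 1/a = 2.15169 × 10^-9 − 9.48767 × 10^-10 = 1.20293 × 10^-9 m⁻¹
v² = GM (2/r − 1/a) = 1974 m²/s²
v = 44.4298 m/s ≈ 44.43 m/s

Final answer: 44.43 m/s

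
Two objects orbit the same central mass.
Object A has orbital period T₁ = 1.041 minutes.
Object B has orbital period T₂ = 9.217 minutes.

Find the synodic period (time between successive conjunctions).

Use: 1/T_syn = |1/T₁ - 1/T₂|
T₁ = 1.041 minutes = 62.46 s
T₂ = 9.217 minutes = 553.02 s
1/T₁ = 0.0160102 s⁻¹
1/T₂ = 0.00180825 s⁻¹
|1/T₁ − 1/T₂| = 0.014202 s⁻¹
T_syn = 1 / |1/T₁ − 1/T₂| = 70.4126 s ≈ 1.174 minutes

Final answer: T_syn = 1.174 minutes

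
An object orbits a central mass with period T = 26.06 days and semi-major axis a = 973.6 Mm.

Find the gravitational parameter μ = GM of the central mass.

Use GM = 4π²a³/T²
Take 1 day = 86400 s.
T = 26.06 days = 2.25158 × 10^6 s
a = 973.6 Mm = 9.736 × 10^8 m
a³ = 9.22872 × 10^26 m³
T² = 5.06963 × 10^12 s²
GM = 4π² × (9.22872 × 10^26) / (5.06963 × 10^12) = 7.18663 × 10^15 m³/s²
GM ≈ 7.187 × 10^15 m³/s²

Final answer: GM = 7.187 × 10^15 m³/s²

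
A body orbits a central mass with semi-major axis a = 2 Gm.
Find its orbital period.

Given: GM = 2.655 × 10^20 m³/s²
a = 2 Gm = 2 × 10^9 m
GM = 2.655 × 10^20 m³/s²
a³ = 8 × 10^27 m³
T = 2π √(a³/GM) = 2π √((8 × 10^27) / (2.655 × 10^20)) = 2π × 5489.25 s
T = 34490 s ≈ 9.581 hours

Final answer: 9.581 hours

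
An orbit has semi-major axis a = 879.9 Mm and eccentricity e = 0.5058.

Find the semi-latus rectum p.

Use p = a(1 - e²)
a = 879.9 Mm = 8.799 × 10^8 m
e = 0.5058,  e² = 0.255834,  1 − e² = 0.744166
p = a(1 − e²) = 8.799 × 10^8 m × 0.744166 = 6.54792 × 10^8 m ≈ 654.8 Mm

Final answer: p = 654.8 Mm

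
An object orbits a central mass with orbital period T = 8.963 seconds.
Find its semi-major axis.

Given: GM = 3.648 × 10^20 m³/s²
T = 8.963 seconds
GM = 3.648 × 10^20 m³/s²
Kepler's third law: a³ = GM T² / (4π²)
T² = 80.3354 s²
a³ = (3.648 × 10^20) × 80.3354 / (4π²) = 7.42338 × 10^20 m³
a = (a³)^(1/3) = 9.05456 × 10^6 m ≈ 9.055 Mm

Final answer: 9.055 Mm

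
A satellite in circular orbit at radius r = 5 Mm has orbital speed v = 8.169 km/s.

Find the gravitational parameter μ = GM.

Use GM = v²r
r = 5 Mm = 5 × 10^6 m
v = 8.169 km/s = 8169 m/s
v² = 6.67326 × 10^7 m²/s²
GM = v²r = 6.67326 × 10^7 × 5 × 10^6 = 3.33663 × 10^14 m³/s²
GM ≈ 3.337 × 10^14 m³/s²

Final answer: GM = 3.337 × 10^14 m³/s²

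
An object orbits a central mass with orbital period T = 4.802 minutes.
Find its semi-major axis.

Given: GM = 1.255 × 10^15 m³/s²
T = 4.802 minutes = 288.12 s
GM = 1.255 × 10^15 m³/s²
Kepler's third law: a³ = GM T² / (4π²)
T² = 83013.1 s²
a³ = (1.255 × 10^15) × 83013.1 / (4π²) = 2.63895 × 10^18 m³
a = (a³)^(1/3) = 1.3819 × 10^6 m ≈ 1.382 Mm

Final answer: 1.382 Mm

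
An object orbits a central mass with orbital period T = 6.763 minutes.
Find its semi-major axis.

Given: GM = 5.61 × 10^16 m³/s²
T = 6.763 minutes = 405.78 s
GM = 5.61 × 10^16 m³/s²
Kepler's third law: a³ = GM T² / (4π²)
T² = 164657 s²
a³ = (5.61 × 10^16) × 164657 / (4π²) = 2.33983 × 10^20 m³
a = (a³)^(1/3) = 6.16209 × 10^6 m ≈ 6.162 Mm

Final answer: 6.162 Mm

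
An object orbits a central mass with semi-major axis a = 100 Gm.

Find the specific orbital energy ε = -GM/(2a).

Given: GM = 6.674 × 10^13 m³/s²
a = 100 Gm = 1 × 10^11 m
GM = 6.674 × 10^13 m³/s²
2a = 2 × 10^11 m
ε = −GM/(2a) = -333.7 J/kg ≈ -333.7 J/kg

Final answer: -333.7 J/kg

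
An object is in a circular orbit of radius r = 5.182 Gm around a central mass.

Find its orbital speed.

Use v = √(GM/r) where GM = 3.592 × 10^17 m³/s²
r = 5.182 Gm = 5.182 × 10^9 m
GM = 3.592 × 10^17 m³/s²
GM/r = (3.592 × 10^17) / (5.182 × 10^9) = 6.93169 × 10^7 m²/s²
v = √(GM/r) = 8325.68 m/s ≈ 8.326 km/s

Final answer: 8.326 km/s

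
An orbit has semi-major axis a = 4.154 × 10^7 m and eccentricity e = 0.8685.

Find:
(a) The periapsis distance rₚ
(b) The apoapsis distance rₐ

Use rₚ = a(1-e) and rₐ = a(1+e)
a = 4.154 × 10^7 m
e = 0.8685:  1 − e = 0.1315,  1 + e = 1.8685
(a) rₚ = a(1 − e) = 4.154 × 10^7 m × 0.1315 = 5.46251 × 10^6 m ≈ 5.463 × 10^6 m
(b) rₐ = a(1 + e) = 4.154 × 10^7 m × 1.8685 = 7.76175 × 10^7 m ≈ 7.762 × 10^7 m

Final answer:
(a) rₚ = 5.463 × 10^6 m
(b) rₐ = 7.762 × 10^7 m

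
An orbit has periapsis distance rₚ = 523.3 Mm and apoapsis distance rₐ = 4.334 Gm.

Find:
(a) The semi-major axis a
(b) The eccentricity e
rₚ = 523.3 Mm = 5.233 × 10^8 m
rₐ = 4.334 Gm = 4.334 × 10^9 m
(a) a = (rₚ + rₐ)/2 = 2.42865 × 10^9 m ≈ 2.429 Gm
(b) e = (rₐ − rₚ)/(rₐ + rₚ) = (3.8107 × 10^9) / (4.8573 × 10^9) = 0.784531

Final answer:
(a) a = 2.429 Gm
(b) e = 0.7845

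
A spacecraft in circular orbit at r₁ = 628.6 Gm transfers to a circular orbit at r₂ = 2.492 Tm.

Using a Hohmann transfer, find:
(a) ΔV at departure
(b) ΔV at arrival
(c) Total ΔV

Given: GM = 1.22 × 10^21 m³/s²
r₁ = 628.6 Gm = 6.286 × 10^11 m
r₂ = 2.492 Tm = 2.492 × 10^12 m
GM = 1.22 × 10^21 m³/s²
Transfer ellipse: a_t = (r₁ + r₂)/2 = 1.5603 × 10^12 m
Circular speed at r₁: v₁ = √(GM/r₁) = 44054.7 m/s
Transfer speed at r₁ (periapsis): v₁ₜ = √(GM(2/r₁ − 1/a_t)) = 55675.3 m/s
(a) ΔV₁ = v₁ₜ − v₁ = 11620.6 m/s ≈ 11.62 km/s
Circular speed at r₂: v₂ = √(GM/r₂) = 22126.2 m/s
Transfer speed at r₂ (apoapsis): v₂ₜ = √(GM(2/r₂ − 1/a_t)) = 14043.9 m/s
(b) ΔV₂ = v₂ − v₂ₜ = 8082.21 m/s ≈ 8.082 km/s
(c) ΔV_total = ΔV₁ + ΔV₂ = 19702.8 m/s ≈ 19.7 km/s

Final answer:
(a) ΔV₁ = 11.62 km/s
(b) ΔV₂ = 8.082 km/s
(c) ΔV_total = 19.7 km/s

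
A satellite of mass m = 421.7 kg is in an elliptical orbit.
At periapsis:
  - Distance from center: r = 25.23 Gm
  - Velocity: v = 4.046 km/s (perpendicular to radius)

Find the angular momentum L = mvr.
r = 25.23 Gm = 2.523 × 10^10 m
v = 4.046 km/s = 4046 m/s
vr = 4046 × 2.523 × 10^10 = 1.02081 × 10^14 m²/s
L = m × vr = 421.7 × 1.02081 × 10^14 = 4.30474 × 10^16 kg·m²/s ≈ 4.305 × 10^16 kg·m²/s

Final answer: L = 4.305 × 10^16 kg·m²/s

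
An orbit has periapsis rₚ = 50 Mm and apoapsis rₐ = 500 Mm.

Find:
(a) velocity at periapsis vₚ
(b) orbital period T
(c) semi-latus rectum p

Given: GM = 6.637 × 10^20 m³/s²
rₚ = 50 Mm = 5 × 10^7 m
rₐ = 500 Mm = 5 × 10^8 m
GM = 6.637 × 10^20 m³/s²
a = (rₚ + rₐ)/2 = 2.75 × 10^8 m
e = (rₐ − rₚ)/(rₐ + rₚ) = (4.5 × 10^8) / (5.5 × 10^8) = 0.818182
(a) vₚ² = GM (2/rₚ − 1/a) = 6.637 × 10^20 × (4 × 10^-8 − 3.63636 × 10^-9) = 2.41345 × 10^13 m²/s²;  vₚ = 4.91269 × 10^6 m/s ≈ 4913 km/s
(b) a³ = 2.07969 × 10^25 m³;  T = 2π √(a³/GM) = 2π × 177.016 s = 1112.23 s ≈ 18.54 minutes
(c) 1 − e² = 0.330579;  p = a(1 − e²) = 2.75 × 10^8 × 0.330579 = 9.09091 × 10^7 m ≈ 90.91 Mm

Final answer:
(a) velocity at periapsis vₚ = 4913 km/s
(b) orbital period T = 18.54 minutes
(c) semi-latus rectum p = 90.91 Mm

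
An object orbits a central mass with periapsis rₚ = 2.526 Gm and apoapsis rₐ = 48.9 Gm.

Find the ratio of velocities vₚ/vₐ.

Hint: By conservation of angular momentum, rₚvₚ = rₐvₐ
rₚ = 2.526 Gm = 2.526 × 10^9 m
rₐ = 48.9 Gm = 4.89 × 10^10 m
rₚvₚ = rₐvₐ  ⇒  vₚ/vₐ = rₐ/rₚ
vₚ/vₐ = (4.89 × 10^10) / (2.526 × 10^9) = 19.3587

Final answer: vₚ/vₐ = 19.36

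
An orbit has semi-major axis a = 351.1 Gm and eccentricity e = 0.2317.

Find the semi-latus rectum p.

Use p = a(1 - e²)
a = 351.1 Gm = 3.511 × 10^11 m
e = 0.2317,  e² = 0.0536849,  1 − e² = 0.946315
p = a(1 − e²) = 3.511 × 10^11 m × 0.946315 = 3.32251 × 10^11 m ≈ 332.3 Gm

Final answer: p = 332.3 Gm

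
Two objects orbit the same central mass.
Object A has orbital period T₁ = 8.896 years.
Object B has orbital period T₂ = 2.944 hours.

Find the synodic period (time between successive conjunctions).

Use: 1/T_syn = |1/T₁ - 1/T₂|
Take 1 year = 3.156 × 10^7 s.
T₁ = 8.896 years = 2.80758 × 10^8 s
T₂ = 2.944 hours = 10598.4 s
1/T₁ = 3.56179 × 10^-9 s⁻¹
1/T₂ = 9.43539 × 10^-5 s⁻¹
|1/T₁ − 1/T₂| = 9.43503 × 10^-5 s⁻¹
T_syn = 1 / |1/T₁ − 1/T₂| = 10598.8 s ≈ 2.944 hours

Final answer: T_syn = 2.944 hours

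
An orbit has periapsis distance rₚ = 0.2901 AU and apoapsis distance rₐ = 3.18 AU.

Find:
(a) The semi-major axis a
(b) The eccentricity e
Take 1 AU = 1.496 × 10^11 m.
rₚ = 0.2901 AU = 4.3399 × 10^10 m
rₐ = 3.18 AU = 4.75728 × 10^11 m
(a) a = (rₚ + rₐ)/2 = 2.59563 × 10^11 m ≈ 1.735 AU
(b) e = (rₐ − rₚ)/(rₐ + rₚ) = (4.32329 × 10^11) / (5.19127 × 10^11) = 0.8328

Final answer:
(a) a = 1.735 AU
(b) e = 0.8328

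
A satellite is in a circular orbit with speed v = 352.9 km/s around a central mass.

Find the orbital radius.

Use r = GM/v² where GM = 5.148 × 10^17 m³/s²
v = 352.9 km/s = 352900 m/s
GM = 5.148 × 10^17 m³/s²
v² = 1.24538 × 10^11 m²/s²
r = GM/v² = (5.148 × 10^17) / (1.24538 × 10^11) = 4.13366 × 10^6 m ≈ 4.134 Mm

Final answer: 4.134 Mm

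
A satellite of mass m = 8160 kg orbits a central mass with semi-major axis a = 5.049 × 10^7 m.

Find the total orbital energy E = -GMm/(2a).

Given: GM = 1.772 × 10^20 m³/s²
a = 5.049 × 10^7 m
GM = 1.772 × 10^20 m³/s²
2a = 1.0098 × 10^8 m
GMm = 1.772 × 10^20 × 8160 = 1.44595 × 10^24 m³·kg/s²
E = −GMm/(2a) = -1.43192 × 10^16 J ≈ -14.32 PJ

Final answer: -14.32 PJ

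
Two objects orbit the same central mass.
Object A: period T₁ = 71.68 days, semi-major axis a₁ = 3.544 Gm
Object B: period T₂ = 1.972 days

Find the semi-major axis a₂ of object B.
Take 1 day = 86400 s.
T₁ = 71.68 days = 6.19315 × 10^6 s
T₂ = 1.972 days = 170381 s
a₁ = 3.544 Gm = 3.544 × 10^9 m
Kepler's third law: (T₂/T₁)² = (a₂/a₁)³  ⇒  a₂ = a₁ (T₂/T₁)^(2/3)
T₂/T₁ = 0.0275112
(T₂/T₁)^(2/3) = 0.0911324
a₂ = 3.544 × 10^9 m × 0.0911324 = 3.22973 × 10^8 m ≈ 323 Mm

Final answer: a₂ = 323 Mm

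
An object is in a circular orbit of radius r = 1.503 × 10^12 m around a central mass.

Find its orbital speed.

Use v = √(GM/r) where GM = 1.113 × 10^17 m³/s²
r = 1.503 × 10^12 m
GM = 1.113 × 10^17 m³/s²
GM/r = (1.113 × 10^17) / (1.503 × 10^12) = 74051.9 m²/s²
v = √(GM/r) = 272.125 m/s ≈ 272.1 m/s

Final answer: 272.1 m/s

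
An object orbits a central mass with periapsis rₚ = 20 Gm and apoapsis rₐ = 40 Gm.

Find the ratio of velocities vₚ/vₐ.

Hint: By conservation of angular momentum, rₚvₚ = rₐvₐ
rₚ = 20 Gm = 2 × 10^10 m
rₐ = 40 Gm = 4 × 10^10 m
rₚvₚ = rₐvₐ  ⇒  vₚ/vₐ = rₐ/rₚ
vₚ/vₐ = (4 × 10^10) / (2 × 10^10) = 2

Final answer: vₚ/vₐ = 2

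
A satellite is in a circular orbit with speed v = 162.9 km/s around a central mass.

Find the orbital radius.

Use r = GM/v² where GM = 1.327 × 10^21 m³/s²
v = 162.9 km/s = 162900 m/s
GM = 1.327 × 10^21 m³/s²
v² = 2.65364 × 10^10 m²/s²
r = GM/v² = (1.327 × 10^21) / (2.65364 × 10^10) = 5.00068 × 10^10 m ≈ 50.01 Gm

Final answer: 50.01 Gm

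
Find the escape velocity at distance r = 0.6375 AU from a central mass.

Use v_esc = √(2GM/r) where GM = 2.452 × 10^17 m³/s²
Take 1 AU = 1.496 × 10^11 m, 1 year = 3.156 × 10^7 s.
r = 0.6375 AU = 9.537 × 10^10 m
GM = 2.452 × 10^17 m³/s²
2GM/r = 2 × (2.452 × 10^17) / (9.537 × 10^10) = 5.14208 × 10^6 m²/s²
v_esc = √(2GM/r) = 2267.62 m/s ≈ 0.4784 AU/year

Final answer: 0.4784 AU/year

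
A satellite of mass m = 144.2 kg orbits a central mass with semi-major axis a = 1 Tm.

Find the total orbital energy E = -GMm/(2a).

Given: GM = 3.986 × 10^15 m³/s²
a = 1 Tm = 1 × 10^12 m
GM = 3.986 × 10^15 m³/s²
2a = 2 × 10^12 m
GMm = 3.986 × 10^15 × 144.2 = 5.74781 × 10^17 m³·kg/s²
E = −GMm/(2a) = -287391 J ≈ -287.4 kJ

Final answer: -287.4 kJ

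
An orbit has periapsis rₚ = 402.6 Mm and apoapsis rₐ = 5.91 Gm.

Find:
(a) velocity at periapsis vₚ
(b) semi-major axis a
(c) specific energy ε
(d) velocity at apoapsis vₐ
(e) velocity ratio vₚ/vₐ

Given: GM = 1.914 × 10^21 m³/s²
rₚ = 402.6 Mm = 4.026 × 10^8 m
rₐ = 5.91 Gm = 5.91 × 10^9 m
GM = 1.914 × 10^21 m³/s²
a = (rₚ + rₐ)/2 = 3.1563 × 10^9 m
e = (rₐ − rₚ)/(rₐ + rₚ) = (5.5074 × 10^9) / (6.3126 × 10^9) = 0.872446
(a) vₚ² = GM (2/rₚ − 1/a) = 1.914 × 10^21 × (4.96771 × 10^-9 − 3.16827 × 10^-10) = 8.90179 × 10^12 m²/s²;  vₚ = 2.98359 × 10^6 m/s ≈ 2984 km/s
(b) a = 3.1563 × 10^9 m ≈ 3.156 Gm
(c) 2a = 6.3126 × 10^9 m;  ε = −GM/(2a) = -3.03203 × 10^11 J/kg ≈ -303.2 GJ/kg
(d) vₐ² = GM (2/rₐ − 1/a) = 1.914 × 10^21 × (3.38409 × 10^-10 − 3.16827 × 10^-10) = 4.13095 × 10^10 m²/s²;  vₐ = 203247 m/s ≈ 203.2 km/s
(e) vₚ/vₐ = rₐ/rₚ (angular momentum) = (5.91 × 10^9) / (4.026 × 10^8) = 14.6796 ≈ 14.68

Final answer:
(a) velocity at periapsis vₚ = 2984 km/s
(b) semi-major axis a = 3.156 Gm
(c) specific energy ε = -303.2 GJ/kg
(d) velocity at apoapsis vₐ = 203.2 km/s
(e) velocity ratio vₚ/vₐ = 14.68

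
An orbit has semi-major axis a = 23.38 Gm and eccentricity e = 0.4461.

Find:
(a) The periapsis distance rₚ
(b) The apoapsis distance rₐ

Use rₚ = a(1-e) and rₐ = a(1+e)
a = 23.38 Gm = 2.338 × 10^10 m
e = 0.4461:  1 − e = 0.5539,  1 + e = 1.4461
(a) rₚ = a(1 − e) = 2.338 × 10^10 m × 0.5539 = 1.29502 × 10^10 m ≈ 12.95 Gm
(b) rₐ = a(1 + e) = 2.338 × 10^10 m × 1.4461 = 3.38098 × 10^10 m ≈ 33.81 Gm

Final answer:
(a) rₚ = 12.95 Gm
(b) rₐ = 33.81 Gm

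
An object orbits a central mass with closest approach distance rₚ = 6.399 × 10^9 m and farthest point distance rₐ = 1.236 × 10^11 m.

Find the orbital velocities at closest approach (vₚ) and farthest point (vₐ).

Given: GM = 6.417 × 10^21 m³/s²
rₚ = 6.399 × 10^9 m
rₐ = 1.236 × 10^11 m
GM = 6.417 × 10^21 m³/s²
a = (rₚ + rₐ)/2 = 6.49995 × 10^10 m
Vis-viva: v² = GM (2/r − 1/a)
vₚ² = 6.417 × 10^21 × (3.12549 × 10^-10 − 1.53847 × 10^-11) = 1.9069 × 10^12 m²/s²
vₚ = 1.38091 × 10^6 m/s ≈ 1381 km/s
vₐ² = 6.417 × 10^21 × (1.61812 × 10^-11 − 1.53847 × 10^-11) = 5.11112 × 10^9 m²/s²
vₐ = 71492.1 m/s ≈ 71.49 km/s

Final answer: vₚ = 1381 km/s, vₐ = 71.49 km/s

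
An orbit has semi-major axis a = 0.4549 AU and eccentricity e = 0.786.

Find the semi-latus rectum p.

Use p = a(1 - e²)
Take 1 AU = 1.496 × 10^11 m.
a = 0.4549 AU = 6.8053 × 10^10 m
e = 0.786,  e² = 0.617796,  1 − e² = 0.382204
p = a(1 − e²) = 6.8053 × 10^10 m × 0.382204 = 2.60101 × 10^10 m ≈ 0.1739 AU

Final answer: p = 0.1739 AU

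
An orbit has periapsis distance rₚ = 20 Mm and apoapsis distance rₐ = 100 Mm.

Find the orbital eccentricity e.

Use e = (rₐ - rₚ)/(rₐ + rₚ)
rₚ = 20 Mm = 2 × 10^7 m
rₐ = 100 Mm = 1 × 10^8 m
rₐ − rₚ = 8 × 10^7 m
rₐ + rₚ = 1.2 × 10^8 m
e = (rₐ − rₚ)/(rₐ + rₚ) = 0.666667

Final answer: e = 0.6667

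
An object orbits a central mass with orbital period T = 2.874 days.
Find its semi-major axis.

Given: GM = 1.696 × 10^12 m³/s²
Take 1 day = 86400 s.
T = 2.874 days = 248314 s
GM = 1.696 × 10^12 m³/s²
Kepler's third law: a³ = GM T² / (4π²)
T² = 6.16596 × 10^10 s²
a³ = (1.696 × 10^12) × (6.16596 × 10^10) / (4π²) = 2.64891 × 10^21 m³
a = (a³)^(1/3) = 1.38364 × 10^7 m ≈ 13.84 Mm

Final answer: 13.84 Mm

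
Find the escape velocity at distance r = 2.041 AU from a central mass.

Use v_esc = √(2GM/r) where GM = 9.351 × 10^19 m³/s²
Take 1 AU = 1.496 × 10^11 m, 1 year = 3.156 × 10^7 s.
r = 2.041 AU = 3.05334 × 10^11 m
GM = 9.351 × 10^19 m³/s²
2GM/r = 2 × (9.351 × 10^19) / (3.05334 × 10^11) = 6.1251 × 10^8 m²/s²
v_esc = √(2GM/r) = 24748.9 m/s ≈ 5.221 AU/year

Final answer: 5.221 AU/year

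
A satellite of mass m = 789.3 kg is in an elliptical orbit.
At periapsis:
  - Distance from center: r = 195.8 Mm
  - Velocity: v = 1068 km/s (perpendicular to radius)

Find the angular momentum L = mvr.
r = 195.8 Mm = 1.958 × 10^8 m
v = 1068 km/s = 1.068 × 10^6 m/s
vr = 1.068 × 10^6 × 1.958 × 10^8 = 2.09114 × 10^14 m²/s
L = m × vr = 789.3 × 2.09114 × 10^14 = 1.65054 × 10^17 kg·m²/s ≈ 1.651 × 10^17 kg·m²/s

Final answer: L = 1.651 × 10^17 kg·m²/s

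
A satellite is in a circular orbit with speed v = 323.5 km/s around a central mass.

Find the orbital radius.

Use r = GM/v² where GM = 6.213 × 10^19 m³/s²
v = 323.5 km/s = 323500 m/s
GM = 6.213 × 10^19 m³/s²
v² = 1.04652 × 10^11 m²/s²
r = GM/v² = (6.213 × 10^19) / (1.04652 × 10^11) = 5.9368 × 10^8 m ≈ 593.7 Mm

Final answer: 593.7 Mm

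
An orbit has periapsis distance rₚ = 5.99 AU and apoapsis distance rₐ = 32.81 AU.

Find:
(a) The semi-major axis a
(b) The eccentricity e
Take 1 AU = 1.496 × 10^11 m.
rₚ = 5.99 AU = 8.96104 × 10^11 m
rₐ = 32.81 AU = 4.90838 × 10^12 m
(a) a = (rₚ + rₐ)/2 = 2.90224 × 10^12 m ≈ 19.4 AU
(b) e = (rₐ − rₚ)/(rₐ + rₚ) = (4.01227 × 10^12) / (5.80448 × 10^12) = 0.691237

Final answer:
(a) a = 19.4 AU
(b) e = 0.6912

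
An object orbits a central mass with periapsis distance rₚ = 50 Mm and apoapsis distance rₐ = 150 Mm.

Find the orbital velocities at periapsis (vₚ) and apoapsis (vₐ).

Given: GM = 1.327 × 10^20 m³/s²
rₚ = 50 Mm = 5 × 10^7 m
rₐ = 150 Mm = 1.5 × 10^8 m
GM = 1.327 × 10^20 m³/s²
a = (rₚ + rₐ)/2 = 1 × 10^8 m
Vis-viva: v² = GM (2/r − 1/a)
vₚ² = 1.327 × 10^20 × (4 × 10^-8 − 1 × 10^-8) = 3.981 × 10^12 m²/s²
vₚ = 1.99524 × 10^6 m/s ≈ 1995 km/s
vₐ² = 1.327 × 10^20 × (1.33333 × 10^-8 − 1 × 10^-8) = 4.42333 × 10^11 m²/s²
vₐ = 665081 m/s ≈ 665.1 km/s

Final answer: vₚ = 1995 km/s, vₐ = 665.1 km/s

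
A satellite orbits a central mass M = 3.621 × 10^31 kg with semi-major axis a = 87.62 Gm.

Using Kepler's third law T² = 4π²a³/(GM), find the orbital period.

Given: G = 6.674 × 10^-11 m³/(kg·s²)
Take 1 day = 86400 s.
M = 3.621 × 10^31 kg
GM = G × M = 6.674 × 10^-11 × 3.621 × 10^31 = 2.41666 × 10^21 m³/s²
a = 87.62 Gm = 8.762 × 10^10 m
a³ = 6.72682 × 10^32 m³
T = 2π √(a³/GM) = 2π √((6.72682 × 10^32) / (2.41666 × 10^21)) = 2π × 527591 s
T = 3.31495 × 10^6 s ≈ 38.37 days

Final answer: 38.37 days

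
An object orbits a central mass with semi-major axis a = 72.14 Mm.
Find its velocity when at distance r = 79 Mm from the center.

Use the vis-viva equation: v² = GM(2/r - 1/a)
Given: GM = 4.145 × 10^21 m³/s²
a = 72.14 Mm = 7.214 × 10^7 m
r = 79 Mm = 7.9 × 10^7 m
GM = 4.145 × 10^21 m³/s²
2/r − 1/a = 2.53165 × 10^-8 − 1.38619 × 10^-8 = 1.14545 × 10^-8 m⁻¹
v² = GM (2/r − 1/a) = 4.7479 × 10^13 m²/s²
v = 6.8905 × 10^6 m/s ≈ 6890 km/s

Final answer: 6890 km/s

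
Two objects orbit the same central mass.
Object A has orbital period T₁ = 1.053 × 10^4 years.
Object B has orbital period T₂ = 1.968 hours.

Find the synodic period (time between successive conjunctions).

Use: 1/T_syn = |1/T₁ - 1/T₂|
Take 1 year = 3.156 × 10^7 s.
T₁ = 1.053 × 10^4 years = 3.32327 × 10^11 s
T₂ = 1.968 hours = 7084.8 s
1/T₁ = 3.00909 × 10^-12 s⁻¹
1/T₂ = 0.000141147 s⁻¹
|1/T₁ − 1/T₂| = 0.000141147 s⁻¹
T_syn = 1 / |1/T₁ − 1/T₂| = 7084.8 s ≈ 1.968 hours

Final answer: T_syn = 1.968 hours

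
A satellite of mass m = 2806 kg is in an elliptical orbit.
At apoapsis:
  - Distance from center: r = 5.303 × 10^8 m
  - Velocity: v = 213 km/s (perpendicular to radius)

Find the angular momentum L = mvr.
r = 5.303 × 10^8 m
v = 213 km/s = 213000 m/s
vr = 213000 × 5.303 × 10^8 = 1.12954 × 10^14 m²/s
L = m × vr = 2806 × 1.12954 × 10^14 = 3.16949 × 10^17 kg·m²/s ≈ 3.169 × 10^17 kg·m²/s

Final answer: L = 3.169 × 10^17 kg·m²/s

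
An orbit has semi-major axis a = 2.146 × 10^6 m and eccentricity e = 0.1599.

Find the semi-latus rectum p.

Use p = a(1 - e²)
a = 2.146 × 10^6 m
e = 0.1599,  e² = 0.025568,  1 − e² = 0.974432
p = a(1 − e²) = 2.146 × 10^6 m × 0.974432 = 2.09113 × 10^6 m ≈ 2.091 × 10^6 m

Final answer: p = 2.091 × 10^6 m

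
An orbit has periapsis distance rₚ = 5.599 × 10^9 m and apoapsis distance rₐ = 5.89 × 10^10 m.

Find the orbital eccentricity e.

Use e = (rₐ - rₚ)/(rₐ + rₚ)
rₚ = 5.599 × 10^9 m
rₐ = 5.89 × 10^10 m
rₐ − rₚ = 5.3301 × 10^10 m
rₐ + rₚ = 6.4499 × 10^10 m
e = (rₐ − rₚ)/(rₐ + rₚ) = 0.826385

Final answer: e = 0.8264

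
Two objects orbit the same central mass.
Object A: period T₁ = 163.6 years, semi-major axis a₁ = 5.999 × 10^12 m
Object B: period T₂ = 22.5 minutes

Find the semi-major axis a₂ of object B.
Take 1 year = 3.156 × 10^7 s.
T₁ = 163.6 years = 5.16322 × 10^9 s
T₂ = 22.5 minutes = 1350 s
a₁ = 5.999 × 10^12 m
Kepler's third law: (T₂/T₁)² = (a₂/a₁)³  ⇒  a₂ = a₁ (T₂/T₁)^(2/3)
T₂/T₁ = 2.61465 × 10^-7
(T₂/T₁)^(2/3) = 4.08892 × 10^-5
a₂ = 5.999 × 10^12 m × 4.08892 × 10^-5 = 2.45295 × 10^8 m ≈ 2.453 × 10^8 m

Final answer: a₂ = 2.453 × 10^8 m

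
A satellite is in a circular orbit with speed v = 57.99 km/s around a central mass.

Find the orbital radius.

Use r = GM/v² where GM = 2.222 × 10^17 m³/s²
v = 57.99 km/s = 57990 m/s
GM = 2.222 × 10^17 m³/s²
v² = 3.36284 × 10^9 m²/s²
r = GM/v² = (2.222 × 10^17) / (3.36284 × 10^9) = 6.60751 × 10^7 m ≈ 66.08 Mm

Final answer: 66.08 Mm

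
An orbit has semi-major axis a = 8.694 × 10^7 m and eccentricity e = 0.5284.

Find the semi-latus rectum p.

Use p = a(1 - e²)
a = 8.694 × 10^7 m
e = 0.5284,  e² = 0.279207,  1 − e² = 0.720793
p = a(1 − e²) = 8.694 × 10^7 m × 0.720793 = 6.26658 × 10^7 m ≈ 6.267 × 10^7 m

Final answer: p = 6.267 × 10^7 m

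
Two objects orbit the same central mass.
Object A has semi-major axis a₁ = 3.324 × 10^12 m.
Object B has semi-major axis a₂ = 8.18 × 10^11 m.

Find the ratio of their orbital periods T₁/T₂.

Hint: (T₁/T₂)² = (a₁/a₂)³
a₁ = 3.324 × 10^12 m
a₂ = 8.18 × 10^11 m
a₁/a₂ = 4.06357
T₁/T₂ = (a₁/a₂)^(3/2) = (4.06357)^1.5 = 8.19146

Final answer: T₁/T₂ = 8.191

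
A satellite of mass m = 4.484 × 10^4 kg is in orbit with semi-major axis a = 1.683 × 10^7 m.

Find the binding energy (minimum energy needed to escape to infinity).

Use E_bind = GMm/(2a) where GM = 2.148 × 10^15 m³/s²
a = 1.683 × 10^7 m
GM = 2.148 × 10^15 m³/s²
m = 4.484 × 10^4 kg
GMm = 2.148 × 10^15 × 44840 = 9.63163 × 10^19 m³·kg/s²
2a = 3.366 × 10^7 m
E_bind = GMm/(2a) = 2.86145 × 10^12 J ≈ 2.861 TJ

Final answer: 2.861 TJ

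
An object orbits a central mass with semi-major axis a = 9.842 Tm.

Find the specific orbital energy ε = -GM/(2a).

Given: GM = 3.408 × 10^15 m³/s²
a = 9.842 Tm = 9.842 × 10^12 m
GM = 3.408 × 10^15 m³/s²
2a = 1.9684 × 10^13 m
ε = −GM/(2a) = -173.136 J/kg ≈ -173.1 J/kg

Final answer: -173.1 J/kg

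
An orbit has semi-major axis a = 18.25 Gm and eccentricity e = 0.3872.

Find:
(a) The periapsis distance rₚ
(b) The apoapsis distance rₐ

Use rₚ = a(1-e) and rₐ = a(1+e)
a = 18.25 Gm = 1.825 × 10^10 m
e = 0.3872:  1 − e = 0.6128,  1 + e = 1.3872
(a) rₚ = a(1 − e) = 1.825 × 10^10 m × 0.6128 = 1.11836 × 10^10 m ≈ 11.18 Gm
(b) rₐ = a(1 + e) = 1.825 × 10^10 m × 1.3872 = 2.53164 × 10^10 m ≈ 25.32 Gm

Final answer:
(a) rₚ = 11.18 Gm
(b) rₐ = 25.32 Gm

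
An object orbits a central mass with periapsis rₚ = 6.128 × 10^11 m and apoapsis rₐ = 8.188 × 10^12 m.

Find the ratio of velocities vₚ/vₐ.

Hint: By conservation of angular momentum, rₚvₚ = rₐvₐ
rₚ = 6.128 × 10^11 m
rₐ = 8.188 × 10^12 m
rₚvₚ = rₐvₐ  ⇒  vₚ/vₐ = rₐ/rₚ
vₚ/vₐ = (8.188 × 10^12) / (6.128 × 10^11) = 13.3616

Final answer: vₚ/vₐ = 13.36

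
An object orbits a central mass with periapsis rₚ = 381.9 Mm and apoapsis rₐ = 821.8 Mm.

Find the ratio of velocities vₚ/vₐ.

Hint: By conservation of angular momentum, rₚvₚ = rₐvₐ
rₚ = 381.9 Mm = 3.819 × 10^8 m
rₐ = 821.8 Mm = 8.218 × 10^8 m
rₚvₚ = rₐvₐ  ⇒  vₚ/vₐ = rₐ/rₚ
vₚ/vₐ = (8.218 × 10^8) / (3.819 × 10^8) = 2.15187

Final answer: vₚ/vₐ = 2.152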